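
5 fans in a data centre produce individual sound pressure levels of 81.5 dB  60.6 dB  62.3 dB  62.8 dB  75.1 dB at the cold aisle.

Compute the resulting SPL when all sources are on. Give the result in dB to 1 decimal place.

82.5 dB

Converting to relative power and adding: 10^(81.5/10) + 10^(60.6/10) + 10^(62.3/10) + 10^(62.8/10) + 10^(75.1/10) = 1.784e+08.
Back to dB: 10·log₁₀ Σ = 82.5 dB.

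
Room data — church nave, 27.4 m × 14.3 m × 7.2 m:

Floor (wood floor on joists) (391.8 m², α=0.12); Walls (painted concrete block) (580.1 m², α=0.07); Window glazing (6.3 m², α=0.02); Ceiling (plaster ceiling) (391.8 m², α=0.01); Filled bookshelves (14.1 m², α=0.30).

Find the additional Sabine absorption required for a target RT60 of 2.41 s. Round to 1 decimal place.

Equivalent absorption area: A₁ = 391.8·0.12 + 580.1·0.07 + 6.3·0.02 + 391.8·0.01 + 14.1·0.30 = 95.897 m².
For T = 2.41 s, need A₂ = 0.161·V/T = 0.161·2821.104/2.41 = 188.464 sabins.
ΔA = A₂ − A₁ = 188.464 − 95.897 = 92.6 sabins.

92.6 sabins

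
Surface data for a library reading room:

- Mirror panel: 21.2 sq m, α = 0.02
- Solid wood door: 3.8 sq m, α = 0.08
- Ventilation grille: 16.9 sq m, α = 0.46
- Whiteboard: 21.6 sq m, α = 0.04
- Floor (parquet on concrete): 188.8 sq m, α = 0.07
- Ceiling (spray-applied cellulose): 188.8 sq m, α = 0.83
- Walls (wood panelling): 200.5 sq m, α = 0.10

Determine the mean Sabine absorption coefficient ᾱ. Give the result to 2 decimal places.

S = Σ Sᵢ = 21.2 + 3.8 + 16.9 + 21.6 + 188.8 + 188.8 + 200.5 = 641.6 sq m.
Weighted sum Σ Sα = 199.336.
ᾱ = A/S = 0.31.

0.31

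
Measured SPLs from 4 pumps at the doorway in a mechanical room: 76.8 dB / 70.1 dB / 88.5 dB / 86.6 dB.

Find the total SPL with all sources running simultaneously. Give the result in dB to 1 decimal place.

Σ 10^(Lᵢ/10) = 1.223e+09.
Combined level = 10 log₁₀(1.223e+09) = 90.9 dB.

90.9 dB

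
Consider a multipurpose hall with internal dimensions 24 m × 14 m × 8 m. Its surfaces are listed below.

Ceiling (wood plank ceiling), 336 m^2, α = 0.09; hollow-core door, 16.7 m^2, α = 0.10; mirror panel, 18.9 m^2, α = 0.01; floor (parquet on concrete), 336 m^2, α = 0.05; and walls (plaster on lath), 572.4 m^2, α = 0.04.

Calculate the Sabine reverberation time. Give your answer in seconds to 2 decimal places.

Total absorption A = 336×0.09 + 16.7×0.10 + 18.9×0.01 + 336×0.05 + 572.4×0.04
  = 30.240 + 1.670 + 0.189 + 16.800 + 22.896 = 71.795 m^2 sabins.
Volume V = 24 × 14 × 8 = 2688 m³.
Sabine: RT60 = 0.161 × 2688 / 71.795 = 6.03 s.

6.03 seconds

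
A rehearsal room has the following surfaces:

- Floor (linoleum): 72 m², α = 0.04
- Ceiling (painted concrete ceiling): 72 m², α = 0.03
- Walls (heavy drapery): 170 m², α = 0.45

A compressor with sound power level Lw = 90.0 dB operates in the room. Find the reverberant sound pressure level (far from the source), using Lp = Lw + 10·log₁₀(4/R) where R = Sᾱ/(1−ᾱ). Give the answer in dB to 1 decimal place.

A = 81.540 sabins; S = 314.0 m².
ᾱ = 81.540/314.0 = 0.2597; R = Sᾱ/(1−ᾱ) = 81.540/(1−0.2597) = 110.145 m².
Lp = Lw + 10 log₁₀(4/R) = 90.0 -14.40 = 75.6 dB.

75.6 dB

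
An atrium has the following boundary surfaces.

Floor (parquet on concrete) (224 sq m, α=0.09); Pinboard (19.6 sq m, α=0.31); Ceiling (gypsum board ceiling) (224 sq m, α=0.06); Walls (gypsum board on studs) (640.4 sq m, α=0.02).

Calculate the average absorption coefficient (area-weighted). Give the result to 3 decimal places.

S = Σ Sᵢ = 224 + 19.6 + 224 + 640.4 = 1108.0 sq m.
A = 224·0.09 + 19.6·0.31 + 224·0.06 + 640.4·0.02 = 52.484 sabins.
ᾱ = 52.484 / 1108.0 = 0.047.

0.047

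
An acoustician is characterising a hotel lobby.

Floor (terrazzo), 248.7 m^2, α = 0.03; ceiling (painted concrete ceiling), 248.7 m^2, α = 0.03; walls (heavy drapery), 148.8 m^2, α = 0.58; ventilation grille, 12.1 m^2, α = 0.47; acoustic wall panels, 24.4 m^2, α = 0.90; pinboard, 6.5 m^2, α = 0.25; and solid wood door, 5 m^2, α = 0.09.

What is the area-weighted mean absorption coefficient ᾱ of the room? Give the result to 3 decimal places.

0.189

Total surface area S = 694.2 m^2.
A = 248.7*0.03 + 248.7*0.03 + 148.8*0.58 + 12.1*0.47 + 24.4*0.90 + 6.5*0.25 + 5*0.09 = 130.948 sabins.
ᾱ = 130.948 / 694.2 = 0.189.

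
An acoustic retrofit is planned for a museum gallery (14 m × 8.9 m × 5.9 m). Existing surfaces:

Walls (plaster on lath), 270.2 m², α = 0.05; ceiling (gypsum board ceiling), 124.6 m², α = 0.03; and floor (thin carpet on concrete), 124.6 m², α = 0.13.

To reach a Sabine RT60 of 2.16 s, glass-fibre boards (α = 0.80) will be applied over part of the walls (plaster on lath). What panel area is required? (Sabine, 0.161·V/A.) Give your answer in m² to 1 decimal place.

A₁ = Σ Sᵢαᵢ = 270.2*0.05 + 124.6*0.03 + 124.6*0.13 = 33.446 sabins.
V = 735.14 m³. Target absorption A₂ = 0.161 × 735.14 / 2.16 = 54.795 sabins.
Absorption to add: 54.795 − 33.446 = 21.349 sabins.
Each m² of panel replacing the walls (plaster on lath) adds (0.80 − 0.05) = 0.75 sabins.
Area = ΔA/Δα = 21.349/0.75 = 28.5 m².

28.5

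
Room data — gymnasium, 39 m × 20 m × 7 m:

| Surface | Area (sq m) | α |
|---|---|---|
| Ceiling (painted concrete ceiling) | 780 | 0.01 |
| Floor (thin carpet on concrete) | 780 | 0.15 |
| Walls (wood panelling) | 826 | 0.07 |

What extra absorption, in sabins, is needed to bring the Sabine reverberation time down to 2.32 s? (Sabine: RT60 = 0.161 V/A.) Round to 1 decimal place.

Summing Sᵢαᵢ: 7.800 + 117.000 + 57.820 → A₁ = 182.620 sabins.
Target A₂ = 0.161·5460/2.32 = 378.905 sabins (V = 5460 m³).
ΔA = A₂ − A₁ = 378.905 − 182.620 = 196.3 sabins.

196.3 sabins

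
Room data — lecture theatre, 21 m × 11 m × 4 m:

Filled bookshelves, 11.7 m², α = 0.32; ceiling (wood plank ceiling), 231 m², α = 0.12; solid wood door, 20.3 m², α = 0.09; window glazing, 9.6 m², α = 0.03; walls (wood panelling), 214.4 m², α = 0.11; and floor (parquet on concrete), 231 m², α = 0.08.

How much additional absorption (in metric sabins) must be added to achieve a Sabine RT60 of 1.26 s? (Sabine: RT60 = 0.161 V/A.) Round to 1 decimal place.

42.4 sabins

Total absorption A₁ = 11.7*0.32 + 231*0.12 + 20.3*0.09 + 9.6*0.03 + 214.4*0.11 + 231*0.08
  = 3.744 + 27.720 + 1.827 + 0.288 + 23.584 + 18.480 = 75.643 m² sabins.
For T = 1.26 s, need A₂ = 0.161·V/T = 0.161·924/1.26 = 118.067 sabins.
Additional absorption ΔA = 118.067 − 75.643 = 42.4 sabins.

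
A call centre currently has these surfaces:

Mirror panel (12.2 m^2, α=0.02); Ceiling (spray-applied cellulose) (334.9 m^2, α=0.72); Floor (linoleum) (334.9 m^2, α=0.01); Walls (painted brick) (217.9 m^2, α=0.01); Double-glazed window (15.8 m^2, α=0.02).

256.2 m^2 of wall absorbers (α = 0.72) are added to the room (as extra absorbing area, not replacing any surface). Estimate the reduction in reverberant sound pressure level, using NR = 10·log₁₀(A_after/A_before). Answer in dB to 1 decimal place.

Total absorption A_before = 12.2×0.02 + 334.9×0.72 + 334.9×0.01 + 217.9×0.01 + 15.8×0.02
  = 0.244 + 241.128 + 3.349 + 2.179 + 0.316 = 247.216 m^2 sabins.
Added absorption = 256.2 × 0.72 = 184.464 sabins.
A_after = 247.216 + 184.464 = 431.680 sabins.
Reduction = 10 log₁₀(A_after/A_before) = 10 log₁₀(1.7462) = 2.4 dB.

2.4 dB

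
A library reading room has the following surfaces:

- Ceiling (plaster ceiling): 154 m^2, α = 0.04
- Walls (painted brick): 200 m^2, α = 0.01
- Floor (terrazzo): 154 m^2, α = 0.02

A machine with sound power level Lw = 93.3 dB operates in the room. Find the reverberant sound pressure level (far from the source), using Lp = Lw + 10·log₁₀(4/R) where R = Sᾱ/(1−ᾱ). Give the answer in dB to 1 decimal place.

88.7 dB

Σ(Sᵢαᵢ) = 154·0.04 + 200·0.01 + 154·0.02 = 11.240; total area S = 508.0 m^2.
ᾱ = 11.240/508.0 = 0.0221; R = Sᾱ/(1−ᾱ) = 11.240/(1−0.0221) = 11.494 m^2.
Lp = Lw + 10 log₁₀(4/R) = 93.3 -4.58 = 88.7 dB.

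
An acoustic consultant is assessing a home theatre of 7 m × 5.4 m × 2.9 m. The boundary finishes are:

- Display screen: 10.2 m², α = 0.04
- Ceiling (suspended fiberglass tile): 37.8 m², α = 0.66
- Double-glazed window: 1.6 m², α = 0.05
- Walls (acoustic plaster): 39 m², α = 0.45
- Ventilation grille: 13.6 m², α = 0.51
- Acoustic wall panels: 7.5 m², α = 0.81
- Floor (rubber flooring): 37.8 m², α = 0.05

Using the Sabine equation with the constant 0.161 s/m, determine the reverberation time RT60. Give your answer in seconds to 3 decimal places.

0.305 s

Summing Sᵢαᵢ: 0.408 + 24.948 + 0.080 + 17.550 + 6.936 + 6.075 + 1.890 → A = 57.887 sabins.
V = 7·5.4·2.9 = 109.62 m³.
T = 0.161 V/A = 0.161·109.62/57.887 = 0.305 s.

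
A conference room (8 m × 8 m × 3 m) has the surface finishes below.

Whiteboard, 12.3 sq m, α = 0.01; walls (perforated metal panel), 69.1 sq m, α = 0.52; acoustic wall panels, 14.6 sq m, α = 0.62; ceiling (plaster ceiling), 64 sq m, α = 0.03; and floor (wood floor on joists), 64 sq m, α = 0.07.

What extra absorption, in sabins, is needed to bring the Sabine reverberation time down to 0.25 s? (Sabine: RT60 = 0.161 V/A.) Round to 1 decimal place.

Equivalent absorption area: A₁ = 12.3*0.01 + 69.1*0.52 + 14.6*0.62 + 64*0.03 + 64*0.07 = 51.507 sq m.
V = 192 m³. Required absorption A₂ = 0.161 × 192 / 0.25 = 123.648 sabins.
Shortfall: 123.648 − 51.507 = 72.1 sabins.

72.1 sabins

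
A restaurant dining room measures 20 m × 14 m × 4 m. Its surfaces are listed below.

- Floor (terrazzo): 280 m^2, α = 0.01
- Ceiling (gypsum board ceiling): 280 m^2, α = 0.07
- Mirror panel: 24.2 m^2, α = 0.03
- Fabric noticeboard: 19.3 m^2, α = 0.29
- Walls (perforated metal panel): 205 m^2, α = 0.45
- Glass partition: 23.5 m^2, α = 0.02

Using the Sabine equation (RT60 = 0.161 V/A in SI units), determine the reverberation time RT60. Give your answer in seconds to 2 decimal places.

1.48 s

Equivalent absorption area: A = 280×0.01 + 280×0.07 + 24.2×0.03 + 19.3×0.29 + 205×0.45 + 23.5×0.02 = 121.443 m^2.
Room volume: 1120 m³.
RT60 = 0.161 · V / A = 0.161 × 1120 / 121.443 = 1.48 s.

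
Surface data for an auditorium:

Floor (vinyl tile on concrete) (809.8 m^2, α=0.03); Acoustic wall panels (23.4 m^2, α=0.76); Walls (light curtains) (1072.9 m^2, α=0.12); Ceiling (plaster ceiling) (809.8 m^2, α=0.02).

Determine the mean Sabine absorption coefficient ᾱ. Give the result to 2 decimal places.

Total surface area S = 2715.9 m^2.
A = 809.8×0.03 + 23.4×0.76 + 1072.9×0.12 + 809.8×0.02 = 187.022 sabins.
ᾱ = 187.022 / 2715.9 = 0.07.

0.07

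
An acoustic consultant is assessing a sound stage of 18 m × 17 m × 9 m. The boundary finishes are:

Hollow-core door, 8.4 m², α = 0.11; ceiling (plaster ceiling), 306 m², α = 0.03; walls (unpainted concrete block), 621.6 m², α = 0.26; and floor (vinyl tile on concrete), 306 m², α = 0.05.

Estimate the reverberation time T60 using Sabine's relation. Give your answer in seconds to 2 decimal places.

Total absorption A = 8.4·0.11 + 306·0.03 + 621.6·0.26 + 306·0.05
  = 0.924 + 9.180 + 161.616 + 15.300 = 187.020 m² sabins.
V = 18·17·9 = 2754 m³.
Sabine: RT60 = 0.161 × 2754 / 187.020 = 2.37 s.

2.37 seconds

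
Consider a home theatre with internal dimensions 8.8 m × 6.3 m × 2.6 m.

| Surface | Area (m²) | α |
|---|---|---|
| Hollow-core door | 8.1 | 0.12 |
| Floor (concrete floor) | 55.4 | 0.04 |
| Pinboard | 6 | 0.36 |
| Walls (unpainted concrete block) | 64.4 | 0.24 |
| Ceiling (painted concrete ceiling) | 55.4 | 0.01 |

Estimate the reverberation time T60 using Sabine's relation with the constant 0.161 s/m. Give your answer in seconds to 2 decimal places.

1.09 seconds

Summing Sᵢαᵢ: 0.972 + 2.216 + 2.160 + 15.456 + 0.554 → A = 21.358 sabins.
Volume V = 8.8 × 6.3 × 2.6 = 144.144 m³.
Sabine: RT60 = 0.161 × 144.144 / 21.358 = 1.09 s.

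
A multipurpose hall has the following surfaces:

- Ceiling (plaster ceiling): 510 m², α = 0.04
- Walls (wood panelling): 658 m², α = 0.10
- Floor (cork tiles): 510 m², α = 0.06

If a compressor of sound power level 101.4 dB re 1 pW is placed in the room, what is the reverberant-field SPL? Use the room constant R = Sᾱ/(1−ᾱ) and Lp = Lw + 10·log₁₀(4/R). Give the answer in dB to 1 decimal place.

Σ(Sᵢαᵢ) = 510×0.04 + 658×0.10 + 510×0.06 = 116.800; total area S = 1678.0 m².
ᾱ = 116.800/1678.0 = 0.0696; R = Sᾱ/(1−ᾱ) = 116.800/(1−0.0696) = 125.537 m².
Lp = Lw + 10 log₁₀(4/R) = 101.4 -14.97 = 86.4 dB.

86.4 dB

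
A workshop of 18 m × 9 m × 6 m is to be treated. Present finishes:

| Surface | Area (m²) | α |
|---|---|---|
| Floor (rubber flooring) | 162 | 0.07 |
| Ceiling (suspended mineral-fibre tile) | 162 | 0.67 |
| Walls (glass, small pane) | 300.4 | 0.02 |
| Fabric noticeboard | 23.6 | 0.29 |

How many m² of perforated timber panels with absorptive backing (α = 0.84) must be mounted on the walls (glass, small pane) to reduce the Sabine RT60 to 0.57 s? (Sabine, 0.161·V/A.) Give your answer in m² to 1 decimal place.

172.9

A₁ = Σ Sᵢαᵢ = 162·0.07 + 162·0.67 + 300.4·0.02 + 23.6·0.29 = 132.732 sabins.
Required A₂ = 0.161·972/0.57 = 274.547 sabins.
Absorption to add: 274.547 − 132.732 = 141.815 sabins.
Net gain per m²: Δα = 0.84 − 0.02 = 0.82.
Area = ΔA/Δα = 141.815/0.82 = 172.9 m².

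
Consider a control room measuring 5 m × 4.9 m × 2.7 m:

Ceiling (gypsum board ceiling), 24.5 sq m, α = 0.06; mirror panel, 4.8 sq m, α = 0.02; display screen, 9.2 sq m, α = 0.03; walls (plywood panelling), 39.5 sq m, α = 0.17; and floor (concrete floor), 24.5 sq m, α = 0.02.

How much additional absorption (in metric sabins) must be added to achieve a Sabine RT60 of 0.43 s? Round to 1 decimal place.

15.7 sabins

Total absorption A₁ = 24.5×0.06 + 4.8×0.02 + 9.2×0.03 + 39.5×0.17 + 24.5×0.02
  = 1.470 + 0.096 + 0.276 + 6.715 + 0.490 = 9.047 sq m sabins.
V = 66.15 m³. Required absorption A₂ = 0.161 × 66.15 / 0.43 = 24.768 sabins.
Additional absorption ΔA = 24.768 − 9.047 = 15.7 sabins.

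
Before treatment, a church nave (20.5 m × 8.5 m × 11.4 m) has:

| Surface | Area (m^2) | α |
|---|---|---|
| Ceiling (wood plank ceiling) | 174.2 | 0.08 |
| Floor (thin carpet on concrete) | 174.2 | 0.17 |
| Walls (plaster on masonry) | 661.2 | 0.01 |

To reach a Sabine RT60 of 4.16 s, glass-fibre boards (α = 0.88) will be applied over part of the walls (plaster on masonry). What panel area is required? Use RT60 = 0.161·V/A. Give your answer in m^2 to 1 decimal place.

Total absorption A₁ = 174.2×0.08 + 174.2×0.17 + 661.2×0.01
  = 13.936 + 29.614 + 6.612 = 50.162 m^2 sabins.
Required A₂ = 0.161·1986.45/4.16 = 76.879 sabins.
ΔA needed = 76.879 − 50.162 = 26.717 sabins.
Each m^2 of panel replacing the walls (plaster on masonry) adds (0.88 − 0.01) = 0.87 sabins.
Area = ΔA/Δα = 26.717/0.87 = 30.7 m^2.

30.7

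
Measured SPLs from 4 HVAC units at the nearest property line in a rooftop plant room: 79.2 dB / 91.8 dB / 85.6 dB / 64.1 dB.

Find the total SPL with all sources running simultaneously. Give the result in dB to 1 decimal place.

Sum in the linear (power) domain: Σ 10^(Lᵢ/10) = 10^(79.2/10) + 10^(91.8/10) + 10^(85.6/10) + 10^(64.1/10) = 1.962e+09.
Back to dB: 10·log₁₀ Σ = 92.9 dB.

92.9 dB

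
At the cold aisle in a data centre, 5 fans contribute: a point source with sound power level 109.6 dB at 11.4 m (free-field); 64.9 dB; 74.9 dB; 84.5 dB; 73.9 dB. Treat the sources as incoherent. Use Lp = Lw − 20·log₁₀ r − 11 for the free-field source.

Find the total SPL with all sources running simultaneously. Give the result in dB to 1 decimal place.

86.0 dB

Source at 11.4 m: Lp = 109.6 − 20·log₁₀(11.4) − 11 = 77.5 dB.
Σ 10^(Lᵢ/10) = 3.966e+08.
L_total = 10·log₁₀(3.966e+08) = 86.0 dB.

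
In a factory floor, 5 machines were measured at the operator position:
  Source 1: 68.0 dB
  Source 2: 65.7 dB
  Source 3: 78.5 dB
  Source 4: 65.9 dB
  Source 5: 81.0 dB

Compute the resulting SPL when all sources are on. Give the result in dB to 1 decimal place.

Sum in the linear (power) domain: Σ 10^(Lᵢ/10) = 10^(68.0/10) + 10^(65.7/10) + 10^(78.5/10) + 10^(65.9/10) + 10^(81.0/10) = 2.106e+08.
L_total = 10·log₁₀(2.106e+08) = 83.2 dB.

83.2 dB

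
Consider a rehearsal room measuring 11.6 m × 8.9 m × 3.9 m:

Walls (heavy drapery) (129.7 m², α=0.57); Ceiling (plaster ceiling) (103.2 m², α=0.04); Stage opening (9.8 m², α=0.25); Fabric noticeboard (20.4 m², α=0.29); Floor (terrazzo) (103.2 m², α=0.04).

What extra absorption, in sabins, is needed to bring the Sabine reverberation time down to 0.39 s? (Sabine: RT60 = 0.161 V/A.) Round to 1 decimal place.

75.7 sabins

Summing Sᵢαᵢ: 73.929 + 4.128 + 2.450 + 5.916 + 4.128 → A₁ = 90.551 sabins.
For T = 0.39 s, need A₂ = 0.161·V/T = 0.161·402.636/0.39 = 166.216 sabins.
ΔA = A₂ − A₁ = 166.216 − 90.551 = 75.7 sabins.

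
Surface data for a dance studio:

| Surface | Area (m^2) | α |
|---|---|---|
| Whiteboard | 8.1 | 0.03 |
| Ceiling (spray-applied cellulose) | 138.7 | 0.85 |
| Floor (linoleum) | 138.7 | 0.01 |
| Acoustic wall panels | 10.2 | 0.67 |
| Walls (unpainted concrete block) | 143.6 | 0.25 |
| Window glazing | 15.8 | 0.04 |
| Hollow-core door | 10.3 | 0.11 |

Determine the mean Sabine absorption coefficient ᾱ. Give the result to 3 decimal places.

S = Σ Sᵢ = 8.1 + 138.7 + 138.7 + 10.2 + 143.6 + 15.8 + 10.3 = 465.4 m^2.
Weighted sum Σ Sα = 164.024.
ᾱ = 164.024 / 465.4 = 0.352.

0.352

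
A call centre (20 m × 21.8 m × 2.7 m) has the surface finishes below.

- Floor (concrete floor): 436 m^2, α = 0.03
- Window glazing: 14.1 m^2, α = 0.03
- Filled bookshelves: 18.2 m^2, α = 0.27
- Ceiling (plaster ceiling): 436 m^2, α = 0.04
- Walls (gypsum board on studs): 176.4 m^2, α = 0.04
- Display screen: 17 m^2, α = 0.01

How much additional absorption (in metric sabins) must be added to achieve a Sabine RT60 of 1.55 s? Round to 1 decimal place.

79.2 sabins

A₁ = Σ Sᵢαᵢ = 436×0.03 + 14.1×0.03 + 18.2×0.27 + 436×0.04 + 176.4×0.04 + 17×0.01 = 43.083 sabins.
Target A₂ = 0.161·1177.2/1.55 = 122.277 sabins (V = 1177.2 m³).
Shortfall: 122.277 − 43.083 = 79.2 sabins.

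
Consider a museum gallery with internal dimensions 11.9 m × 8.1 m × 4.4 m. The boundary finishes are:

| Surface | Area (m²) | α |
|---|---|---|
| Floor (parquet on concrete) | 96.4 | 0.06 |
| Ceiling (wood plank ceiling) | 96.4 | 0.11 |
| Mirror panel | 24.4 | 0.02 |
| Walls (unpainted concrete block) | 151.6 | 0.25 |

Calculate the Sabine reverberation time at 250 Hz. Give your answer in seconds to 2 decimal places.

Equivalent absorption area: A = 96.4·0.06 + 96.4·0.11 + 24.4·0.02 + 151.6·0.25 = 54.776 m².
Room volume: 424.116 m³.
RT60 = 0.161 · V / A = 0.161 × 424.116 / 54.776 = 1.25 s.

1.25 sec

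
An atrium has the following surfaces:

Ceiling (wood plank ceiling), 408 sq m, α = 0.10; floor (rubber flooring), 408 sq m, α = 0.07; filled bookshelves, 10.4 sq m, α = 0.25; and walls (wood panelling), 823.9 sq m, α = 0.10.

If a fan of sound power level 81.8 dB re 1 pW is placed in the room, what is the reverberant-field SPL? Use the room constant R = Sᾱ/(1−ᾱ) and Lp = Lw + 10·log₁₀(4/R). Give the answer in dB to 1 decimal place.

65.5 dB

A = 154.350 sabins; S = 1650.3 sq m.
ᾱ = 154.350/1650.3 = 0.0935; R = Sᾱ/(1−ᾱ) = 154.350/(1−0.0935) = 170.270 sq m.
Lp = Lw + 10 log₁₀(4/R) = 81.8 -16.29 = 65.5 dB.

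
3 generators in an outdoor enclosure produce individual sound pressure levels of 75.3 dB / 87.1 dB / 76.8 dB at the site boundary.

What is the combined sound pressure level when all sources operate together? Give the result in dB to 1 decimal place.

87.7 dB

Converting to relative power and adding: 10^(75.3/10) + 10^(87.1/10) + 10^(76.8/10) = 5.946e+08.
Combined level = 10 log₁₀(5.946e+08) = 87.7 dB.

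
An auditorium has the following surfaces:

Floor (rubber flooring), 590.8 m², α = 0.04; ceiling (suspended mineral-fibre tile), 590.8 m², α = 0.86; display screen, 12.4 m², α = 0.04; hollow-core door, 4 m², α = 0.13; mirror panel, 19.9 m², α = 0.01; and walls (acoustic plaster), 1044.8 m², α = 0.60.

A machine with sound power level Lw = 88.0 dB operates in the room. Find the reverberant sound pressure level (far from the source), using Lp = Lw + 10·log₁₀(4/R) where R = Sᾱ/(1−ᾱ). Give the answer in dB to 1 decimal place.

60.3 dB

A = 1159.815 sabins; S = 2262.7 m².
ᾱ = 1159.815/2262.7 = 0.5126; R = Sᾱ/(1−ᾱ) = 1159.815/(1−0.5126) = 2379.596 m².
Lp = Lw + 10 log₁₀(4/R) = 88.0 -27.74 = 60.3 dB.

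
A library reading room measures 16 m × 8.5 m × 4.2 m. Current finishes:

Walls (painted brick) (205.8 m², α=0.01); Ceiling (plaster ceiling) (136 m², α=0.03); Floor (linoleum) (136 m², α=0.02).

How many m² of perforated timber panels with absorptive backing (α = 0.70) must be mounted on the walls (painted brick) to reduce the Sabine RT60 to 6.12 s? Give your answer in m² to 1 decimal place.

8.9

Equivalent absorption area: A₁ = 205.8·0.01 + 136·0.03 + 136·0.02 = 8.858 m².
V = 571.2 m³. Target absorption A₂ = 0.161 × 571.2 / 6.12 = 15.027 sabins.
ΔA needed = 15.027 − 8.858 = 6.169 sabins.
Net gain per m²: Δα = 0.70 − 0.01 = 0.69.
Area = ΔA/Δα = 6.169/0.69 = 8.9 m².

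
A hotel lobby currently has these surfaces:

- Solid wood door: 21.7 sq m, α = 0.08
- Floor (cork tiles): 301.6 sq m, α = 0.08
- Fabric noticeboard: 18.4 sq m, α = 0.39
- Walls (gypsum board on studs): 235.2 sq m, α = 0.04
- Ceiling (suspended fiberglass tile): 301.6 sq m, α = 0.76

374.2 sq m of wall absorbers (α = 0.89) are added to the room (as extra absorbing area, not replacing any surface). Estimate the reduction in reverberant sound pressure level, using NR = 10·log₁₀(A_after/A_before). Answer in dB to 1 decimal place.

3.5 dB

Summing Sᵢαᵢ: 1.736 + 24.128 + 7.176 + 9.408 + 229.216 → A_before = 271.664 sabins.
Added absorption = 374.2 × 0.89 = 333.038 sabins.
New total A_after = 604.702 sabins.
NR = 10·log₁₀(604.702/271.664) = 3.5 dB.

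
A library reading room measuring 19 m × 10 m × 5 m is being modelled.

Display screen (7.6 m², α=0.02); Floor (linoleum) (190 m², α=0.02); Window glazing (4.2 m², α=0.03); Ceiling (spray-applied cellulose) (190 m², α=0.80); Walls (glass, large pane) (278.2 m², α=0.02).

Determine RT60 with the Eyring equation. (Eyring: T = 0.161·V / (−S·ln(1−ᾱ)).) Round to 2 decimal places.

S = Σ Sᵢ = 670.0 m².
Σ(Sᵢαᵢ) = 7.6·0.02 + 190·0.02 + 4.2·0.03 + 190·0.80 + 278.2·0.02 = 161.642.
ᾱ = 161.642 / 670.0 = 0.2413.
−S·ln(1−ᾱ) = −670.0 × ln(1 − 0.2413) = 185.020.
V = 19 × 10 × 5 = 950 m³.
T = 0.161·V/[−S·ln(1−ᾱ)] = 0.161·950/185.020 = 0.83 s.

0.83 seconds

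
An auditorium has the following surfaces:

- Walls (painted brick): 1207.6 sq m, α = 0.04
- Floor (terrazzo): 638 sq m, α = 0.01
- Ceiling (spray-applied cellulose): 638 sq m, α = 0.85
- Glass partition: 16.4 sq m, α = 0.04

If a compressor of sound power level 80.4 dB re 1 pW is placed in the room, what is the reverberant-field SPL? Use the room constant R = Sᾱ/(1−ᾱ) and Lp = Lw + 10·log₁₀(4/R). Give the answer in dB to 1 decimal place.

A = 597.640 sabins; S = 2500.0 sq m.
ᾱ = 597.640/2500.0 = 0.2391; R = Sᾱ/(1−ᾱ) = 597.640/(1−0.2391) = 785.438 sq m.
Lp = 80.4 + 10·log₁₀(4/785.438) = 80.4 + (-22.93) = 57.5 dB.

57.5 dB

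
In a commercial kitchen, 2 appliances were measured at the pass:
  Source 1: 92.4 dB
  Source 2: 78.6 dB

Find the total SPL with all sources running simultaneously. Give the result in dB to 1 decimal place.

Converting to relative power and adding: 10^(92.4/10) + 10^(78.6/10) = 1.81e+09.
Combined level = 10 log₁₀(1.81e+09) = 92.6 dB.

92.6 dB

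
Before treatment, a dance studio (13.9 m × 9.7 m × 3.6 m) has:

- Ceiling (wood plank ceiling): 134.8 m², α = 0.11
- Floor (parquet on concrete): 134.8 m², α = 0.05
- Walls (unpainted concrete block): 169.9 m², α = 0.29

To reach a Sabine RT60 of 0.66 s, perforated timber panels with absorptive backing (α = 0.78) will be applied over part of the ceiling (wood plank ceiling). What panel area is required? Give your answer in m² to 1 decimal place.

Summing Sᵢαᵢ: 14.828 + 6.740 + 49.271 → A₁ = 70.839 sabins.
Required A₂ = 0.161·485.388/0.66 = 118.405 sabins.
Absorption to add: 118.405 − 70.839 = 47.566 sabins.
Each m² of panel replacing the ceiling (wood plank ceiling) adds (0.78 − 0.11) = 0.67 sabins.
Panel area = 47.566 / 0.67 = 71.0 m².

71.0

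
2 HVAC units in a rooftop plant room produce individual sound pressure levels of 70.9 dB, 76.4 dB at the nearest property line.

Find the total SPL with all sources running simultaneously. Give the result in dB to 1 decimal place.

Sum in the linear (power) domain: Σ 10^(Lᵢ/10) = 10^(70.9/10) + 10^(76.4/10) = 5.595e+07.
L_total = 10·log₁₀(5.595e+07) = 77.5 dB.

77.5 dB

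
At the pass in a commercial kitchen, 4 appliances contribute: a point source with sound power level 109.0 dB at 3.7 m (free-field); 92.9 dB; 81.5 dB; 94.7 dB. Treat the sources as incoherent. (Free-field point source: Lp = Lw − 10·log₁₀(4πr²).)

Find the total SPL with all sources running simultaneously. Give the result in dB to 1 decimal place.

Source at 3.7 m: Lp = 109.0 − 10·log₁₀(4π·3.7²) = 109.0 − 10·log₁₀(172.034) = 86.6 dB.
Converting to relative power and adding: 10^(86.6/10) + 10^(92.9/10) + 10^(81.5/10) + 10^(94.7/10) = 5.499e+09.
L_total = 10·log₁₀(5.499e+09) = 97.4 dB.

97.4 dB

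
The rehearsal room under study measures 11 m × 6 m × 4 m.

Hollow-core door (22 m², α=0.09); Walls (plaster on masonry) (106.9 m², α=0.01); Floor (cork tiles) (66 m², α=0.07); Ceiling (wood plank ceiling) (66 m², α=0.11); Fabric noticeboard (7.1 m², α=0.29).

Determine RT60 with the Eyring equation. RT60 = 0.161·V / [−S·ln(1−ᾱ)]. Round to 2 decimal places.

Total surface area S = 22 + 106.9 + 66 + 66 + 7.1 = 268.0 m².
Σ(Sᵢαᵢ) = 22·0.09 + 106.9·0.01 + 66·0.07 + 66·0.11 + 7.1·0.29 = 16.988.
Mean coefficient ᾱ = A/S = 0.0634.
Eyring denominator: −S ln(1−ᾱ) = 17.554.
V = 11 × 6 × 4 = 264 m³.
RT60 = 0.161 × 264 / 17.554 = 2.42 s.

2.42 s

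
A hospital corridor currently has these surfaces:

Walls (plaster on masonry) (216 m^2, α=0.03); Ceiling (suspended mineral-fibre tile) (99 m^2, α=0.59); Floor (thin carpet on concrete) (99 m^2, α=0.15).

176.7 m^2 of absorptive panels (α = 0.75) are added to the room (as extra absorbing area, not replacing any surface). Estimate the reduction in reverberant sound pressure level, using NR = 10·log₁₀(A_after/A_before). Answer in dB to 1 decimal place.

4.3 dB

Equivalent absorption area: A_before = 216*0.03 + 99*0.59 + 99*0.15 = 79.740 m^2.
Added absorption = 176.7 × 0.75 = 132.525 sabins.
A_after = 79.740 + 132.525 = 212.265 sabins.
Reduction = 10 log₁₀(A_after/A_before) = 10 log₁₀(2.6620) = 4.3 dB.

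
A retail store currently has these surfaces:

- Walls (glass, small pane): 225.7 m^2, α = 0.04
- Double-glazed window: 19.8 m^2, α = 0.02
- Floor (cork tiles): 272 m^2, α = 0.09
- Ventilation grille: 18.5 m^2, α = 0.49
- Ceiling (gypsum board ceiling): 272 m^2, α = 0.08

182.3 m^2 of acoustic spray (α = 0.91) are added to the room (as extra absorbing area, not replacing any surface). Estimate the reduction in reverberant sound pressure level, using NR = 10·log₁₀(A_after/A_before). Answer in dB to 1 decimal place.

A_before = Σ Sᵢαᵢ = 225.7·0.04 + 19.8·0.02 + 272·0.09 + 18.5·0.49 + 272·0.08 = 64.729 sabins.
Treatment contributes 182.3·0.91 = 165.893 sabins.
New total A_after = 230.622 sabins.
NR = 10·log₁₀(230.622/64.729) = 5.5 dB.

5.5 dB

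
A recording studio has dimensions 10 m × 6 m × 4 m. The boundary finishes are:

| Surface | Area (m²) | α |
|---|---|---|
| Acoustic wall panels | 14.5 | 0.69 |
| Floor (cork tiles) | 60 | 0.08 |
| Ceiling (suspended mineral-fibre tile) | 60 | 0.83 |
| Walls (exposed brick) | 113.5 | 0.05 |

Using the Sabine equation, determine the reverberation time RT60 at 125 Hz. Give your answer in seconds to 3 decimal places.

0.550 s

A = Σ Sᵢαᵢ = 14.5×0.69 + 60×0.08 + 60×0.83 + 113.5×0.05 = 70.280 sabins.
V = 10·6·4 = 240 m³.
Sabine: RT60 = 0.161 × 240 / 70.280 = 0.550 s.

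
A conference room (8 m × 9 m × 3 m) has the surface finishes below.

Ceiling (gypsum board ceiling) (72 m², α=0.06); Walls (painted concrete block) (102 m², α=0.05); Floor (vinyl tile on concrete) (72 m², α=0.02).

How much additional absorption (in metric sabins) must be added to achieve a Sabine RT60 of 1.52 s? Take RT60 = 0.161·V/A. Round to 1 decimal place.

12.0 sabins

A₁ = Σ Sᵢαᵢ = 72*0.06 + 102*0.05 + 72*0.02 = 10.860 sabins.
For T = 1.52 s, need A₂ = 0.161·V/T = 0.161·216/1.52 = 22.879 sabins.
Shortfall: 22.879 − 10.860 = 12.0 sabins.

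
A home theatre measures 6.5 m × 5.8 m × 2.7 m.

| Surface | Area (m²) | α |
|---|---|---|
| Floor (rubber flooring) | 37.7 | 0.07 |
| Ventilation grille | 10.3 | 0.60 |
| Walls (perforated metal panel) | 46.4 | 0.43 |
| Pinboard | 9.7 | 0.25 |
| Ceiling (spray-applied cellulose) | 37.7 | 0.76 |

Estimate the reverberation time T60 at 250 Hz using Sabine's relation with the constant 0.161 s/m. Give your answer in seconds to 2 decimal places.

0.27 seconds

Total absorption A = 37.7*0.07 + 10.3*0.60 + 46.4*0.43 + 9.7*0.25 + 37.7*0.76
  = 2.639 + 6.180 + 19.952 + 2.425 + 28.652 = 59.848 m² sabins.
V = 6.5·5.8·2.7 = 101.79 m³.
Sabine: RT60 = 0.161 × 101.79 / 59.848 = 0.27 s.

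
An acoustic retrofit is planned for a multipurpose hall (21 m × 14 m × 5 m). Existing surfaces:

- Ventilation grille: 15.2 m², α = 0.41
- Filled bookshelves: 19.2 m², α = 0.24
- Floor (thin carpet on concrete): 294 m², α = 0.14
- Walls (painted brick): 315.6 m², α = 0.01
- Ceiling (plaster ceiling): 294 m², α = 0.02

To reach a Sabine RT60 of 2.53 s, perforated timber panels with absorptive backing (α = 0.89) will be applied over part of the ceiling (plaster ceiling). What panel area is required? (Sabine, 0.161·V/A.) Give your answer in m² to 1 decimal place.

Summing Sᵢαᵢ: 6.232 + 4.608 + 41.160 + 3.156 + 5.880 → A₁ = 61.036 sabins.
Required A₂ = 0.161·1470/2.53 = 93.545 sabins.
Absorption to add: 93.545 − 61.036 = 32.509 sabins.
Net gain per m²: Δα = 0.89 − 0.02 = 0.87.
Area = ΔA/Δα = 32.509/0.87 = 37.4 m².

37.4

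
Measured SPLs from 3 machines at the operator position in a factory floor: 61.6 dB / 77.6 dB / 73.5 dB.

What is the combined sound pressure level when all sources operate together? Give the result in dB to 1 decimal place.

Σ 10^(Lᵢ/10) = 8.138e+07.
Back to dB: 10·log₁₀ Σ = 79.1 dB.

79.1 dB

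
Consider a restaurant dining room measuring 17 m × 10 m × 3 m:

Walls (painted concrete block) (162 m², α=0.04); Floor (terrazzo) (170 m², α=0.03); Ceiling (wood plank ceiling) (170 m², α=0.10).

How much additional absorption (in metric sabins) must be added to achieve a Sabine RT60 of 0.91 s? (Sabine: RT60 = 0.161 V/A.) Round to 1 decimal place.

Summing Sᵢαᵢ: 6.480 + 5.100 + 17.000 → A₁ = 28.580 sabins.
V = 510 m³. Required absorption A₂ = 0.161 × 510 / 0.91 = 90.231 sabins.
Additional absorption ΔA = 90.231 − 28.580 = 61.7 sabins.

61.7 sabins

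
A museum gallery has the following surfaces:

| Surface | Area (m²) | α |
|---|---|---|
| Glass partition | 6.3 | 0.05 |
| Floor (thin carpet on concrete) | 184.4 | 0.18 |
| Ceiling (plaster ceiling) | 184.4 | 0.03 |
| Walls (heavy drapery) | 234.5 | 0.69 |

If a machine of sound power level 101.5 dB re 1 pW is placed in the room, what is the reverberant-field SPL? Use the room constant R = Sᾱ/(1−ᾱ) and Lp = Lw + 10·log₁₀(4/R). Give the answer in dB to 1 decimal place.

A = 200.844 sabins; S = 609.6 m².
ᾱ = 0.3295, so room constant R = A/(1−ᾱ) = 299.544 m².
Lp = 101.5 + 10·log₁₀(4/299.544) = 101.5 + (-18.74) = 82.8 dB.

82.8 dB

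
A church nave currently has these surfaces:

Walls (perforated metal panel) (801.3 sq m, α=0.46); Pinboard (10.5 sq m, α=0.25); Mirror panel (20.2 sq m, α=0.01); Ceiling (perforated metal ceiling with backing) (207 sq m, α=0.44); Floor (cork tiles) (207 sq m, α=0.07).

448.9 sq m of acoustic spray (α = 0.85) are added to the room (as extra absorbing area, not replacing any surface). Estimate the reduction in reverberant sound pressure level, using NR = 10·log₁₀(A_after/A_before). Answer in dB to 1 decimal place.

Total absorption A_before = 801.3·0.46 + 10.5·0.25 + 20.2·0.01 + 207·0.44 + 207·0.07
  = 368.598 + 2.625 + 0.202 + 91.080 + 14.490 = 476.995 sq m sabins.
Added absorption = 448.9 × 0.85 = 381.565 sabins.
A_after = 476.995 + 381.565 = 858.560 sabins.
Reduction = 10 log₁₀(A_after/A_before) = 10 log₁₀(1.7999) = 2.6 dB.

2.6 dB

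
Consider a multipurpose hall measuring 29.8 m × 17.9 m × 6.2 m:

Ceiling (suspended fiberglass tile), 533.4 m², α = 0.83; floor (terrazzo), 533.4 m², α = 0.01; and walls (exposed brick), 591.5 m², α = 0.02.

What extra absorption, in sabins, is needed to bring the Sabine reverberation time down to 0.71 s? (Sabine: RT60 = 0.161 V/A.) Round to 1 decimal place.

290.1 sabins

Summing Sᵢαᵢ: 442.722 + 5.334 + 11.830 → A₁ = 459.886 sabins.
Target A₂ = 0.161·3307.204/0.71 = 749.943 sabins (V = 3307.204 m³).
ΔA = A₂ − A₁ = 749.943 − 459.886 = 290.1 sabins.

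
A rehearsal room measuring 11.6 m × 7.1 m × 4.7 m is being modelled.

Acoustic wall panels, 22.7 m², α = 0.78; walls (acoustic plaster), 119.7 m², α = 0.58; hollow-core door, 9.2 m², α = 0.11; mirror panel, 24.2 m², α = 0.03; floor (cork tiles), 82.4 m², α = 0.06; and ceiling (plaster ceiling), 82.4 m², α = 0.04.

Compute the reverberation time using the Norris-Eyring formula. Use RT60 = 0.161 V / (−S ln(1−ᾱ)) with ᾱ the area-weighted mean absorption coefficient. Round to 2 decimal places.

0.55 sec

Total surface area S = 22.7 + 119.7 + 9.2 + 24.2 + 82.4 + 82.4 = 340.6 m².
Σ(Sᵢαᵢ) = 22.7×0.78 + 119.7×0.58 + 9.2×0.11 + 24.2×0.03 + 82.4×0.06 + 82.4×0.04 = 97.110.
Mean coefficient ᾱ = A/S = 0.2851.
−S·ln(1−ᾱ) = −340.6 × ln(1 − 0.2851) = 114.310.
V = 11.6 × 7.1 × 4.7 = 387.092 m³.
T = 0.161·V/[−S·ln(1−ᾱ)] = 0.161·387.092/114.310 = 0.55 s.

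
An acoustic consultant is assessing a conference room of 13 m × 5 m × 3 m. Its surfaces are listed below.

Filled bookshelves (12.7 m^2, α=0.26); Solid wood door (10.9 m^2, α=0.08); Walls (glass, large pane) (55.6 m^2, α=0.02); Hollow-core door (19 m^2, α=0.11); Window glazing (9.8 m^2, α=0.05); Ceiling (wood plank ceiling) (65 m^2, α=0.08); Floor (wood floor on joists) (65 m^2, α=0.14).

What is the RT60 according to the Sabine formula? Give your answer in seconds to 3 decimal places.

A = Σ Sᵢαᵢ = 12.7×0.26 + 10.9×0.08 + 55.6×0.02 + 19×0.11 + 9.8×0.05 + 65×0.08 + 65×0.14 = 22.166 sabins.
Volume V = 13 × 5 × 3 = 195 m³.
T = 0.161 V/A = 0.161·195/22.166 = 1.416 s.

1.416 seconds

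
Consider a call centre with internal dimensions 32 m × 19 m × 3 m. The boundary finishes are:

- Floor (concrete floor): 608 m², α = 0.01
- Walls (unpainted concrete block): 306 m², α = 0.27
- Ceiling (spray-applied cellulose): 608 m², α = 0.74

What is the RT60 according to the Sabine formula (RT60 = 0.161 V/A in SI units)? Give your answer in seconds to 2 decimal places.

Total absorption A = 608×0.01 + 306×0.27 + 608×0.74
  = 6.080 + 82.620 + 449.920 = 538.620 m² sabins.
Room volume: 1824 m³.
T = 0.161 V/A = 0.161·1824/538.620 = 0.55 s.

0.55 s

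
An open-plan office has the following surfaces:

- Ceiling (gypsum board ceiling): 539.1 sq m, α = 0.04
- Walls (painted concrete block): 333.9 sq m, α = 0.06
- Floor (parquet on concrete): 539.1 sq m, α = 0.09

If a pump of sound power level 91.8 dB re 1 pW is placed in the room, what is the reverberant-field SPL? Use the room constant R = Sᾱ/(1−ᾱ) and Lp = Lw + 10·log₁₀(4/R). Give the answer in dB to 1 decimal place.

78.0 dB

A = 90.117 sabins; S = 1412.1 sq m.
ᾱ = 0.0638, so room constant R = A/(1−ᾱ) = 96.258 sq m.
Lp = Lw + 10 log₁₀(4/R) = 91.8 -13.81 = 78.0 dB.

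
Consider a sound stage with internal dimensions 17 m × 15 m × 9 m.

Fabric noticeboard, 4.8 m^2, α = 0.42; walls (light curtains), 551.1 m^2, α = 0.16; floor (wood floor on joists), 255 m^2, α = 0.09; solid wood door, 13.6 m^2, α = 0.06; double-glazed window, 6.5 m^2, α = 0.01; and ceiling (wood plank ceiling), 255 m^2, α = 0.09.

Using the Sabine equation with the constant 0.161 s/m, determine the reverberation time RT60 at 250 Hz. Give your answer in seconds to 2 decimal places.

2.70 sec

Equivalent absorption area: A = 4.8·0.42 + 551.1·0.16 + 255·0.09 + 13.6·0.06 + 6.5·0.01 + 255·0.09 = 136.973 m^2.
Room volume: 2295 m³.
T = 0.161 V/A = 0.161·2295/136.973 = 2.70 s.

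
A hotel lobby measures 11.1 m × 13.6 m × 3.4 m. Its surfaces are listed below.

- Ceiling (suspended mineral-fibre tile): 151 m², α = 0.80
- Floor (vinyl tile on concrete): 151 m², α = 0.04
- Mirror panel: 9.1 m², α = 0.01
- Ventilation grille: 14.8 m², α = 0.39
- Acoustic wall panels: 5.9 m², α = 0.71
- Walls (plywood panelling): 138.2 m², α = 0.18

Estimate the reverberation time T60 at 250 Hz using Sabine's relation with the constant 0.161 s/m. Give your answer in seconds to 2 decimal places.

0.51 sec

Summing Sᵢαᵢ: 120.800 + 6.040 + 0.091 + 5.772 + 4.189 + 24.876 → A = 161.768 sabins.
V = 11.1·13.6·3.4 = 513.264 m³.
T = 0.161 V/A = 0.161·513.264/161.768 = 0.51 s.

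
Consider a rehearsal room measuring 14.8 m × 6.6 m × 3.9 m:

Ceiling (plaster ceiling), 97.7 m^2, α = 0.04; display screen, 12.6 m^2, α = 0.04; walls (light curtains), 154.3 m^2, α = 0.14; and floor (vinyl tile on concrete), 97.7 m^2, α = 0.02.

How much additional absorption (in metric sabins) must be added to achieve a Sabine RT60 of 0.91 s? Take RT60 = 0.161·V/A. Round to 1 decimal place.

39.4 sabins

Total absorption A₁ = 97.7*0.04 + 12.6*0.04 + 154.3*0.14 + 97.7*0.02
  = 3.908 + 0.504 + 21.602 + 1.954 = 27.968 m^2 sabins.
V = 380.952 m³. Required absorption A₂ = 0.161 × 380.952 / 0.91 = 67.399 sabins.
ΔA = A₂ − A₁ = 67.399 − 27.968 = 39.4 sabins.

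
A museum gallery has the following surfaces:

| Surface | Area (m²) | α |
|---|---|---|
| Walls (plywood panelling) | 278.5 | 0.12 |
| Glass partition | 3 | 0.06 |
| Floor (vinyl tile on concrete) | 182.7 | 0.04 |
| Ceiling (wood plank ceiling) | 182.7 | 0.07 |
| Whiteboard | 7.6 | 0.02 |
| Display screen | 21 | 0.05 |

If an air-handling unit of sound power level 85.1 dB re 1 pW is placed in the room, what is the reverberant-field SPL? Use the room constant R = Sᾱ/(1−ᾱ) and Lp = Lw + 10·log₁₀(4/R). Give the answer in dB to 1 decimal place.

A = 54.899 sabins; S = 675.5 m².
ᾱ = 54.899/675.5 = 0.0813; R = Sᾱ/(1−ᾱ) = 54.899/(1−0.0813) = 59.757 m².
Lp = Lw + 10 log₁₀(4/R) = 85.1 -11.74 = 73.4 dB.

73.4 dB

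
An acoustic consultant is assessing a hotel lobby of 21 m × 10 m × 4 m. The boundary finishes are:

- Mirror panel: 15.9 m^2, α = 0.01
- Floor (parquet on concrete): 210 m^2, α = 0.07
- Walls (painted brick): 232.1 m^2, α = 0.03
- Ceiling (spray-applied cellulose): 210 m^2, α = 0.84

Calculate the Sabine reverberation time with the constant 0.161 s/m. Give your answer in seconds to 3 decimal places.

0.682 s

A = Σ Sᵢαᵢ = 15.9×0.01 + 210×0.07 + 232.1×0.03 + 210×0.84 = 198.222 sabins.
Volume V = 21 × 10 × 4 = 840 m³.
T = 0.161 V/A = 0.161·840/198.222 = 0.682 s.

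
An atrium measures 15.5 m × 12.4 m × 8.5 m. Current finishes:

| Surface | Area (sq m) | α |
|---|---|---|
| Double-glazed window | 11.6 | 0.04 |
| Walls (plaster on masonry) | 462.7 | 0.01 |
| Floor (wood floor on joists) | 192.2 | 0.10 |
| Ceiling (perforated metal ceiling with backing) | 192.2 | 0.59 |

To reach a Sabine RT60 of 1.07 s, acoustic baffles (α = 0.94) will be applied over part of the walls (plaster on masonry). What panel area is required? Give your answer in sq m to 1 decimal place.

Summing Sᵢαᵢ: 0.464 + 4.627 + 19.220 + 113.398 → A₁ = 137.709 sabins.
Required A₂ = 0.161·1633.7/1.07 = 245.818 sabins.
Absorption to add: 245.818 − 137.709 = 108.109 sabins.
Net gain per sq m: Δα = 0.94 − 0.01 = 0.93.
Area = ΔA/Δα = 108.109/0.93 = 116.2 sq m.

116.2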